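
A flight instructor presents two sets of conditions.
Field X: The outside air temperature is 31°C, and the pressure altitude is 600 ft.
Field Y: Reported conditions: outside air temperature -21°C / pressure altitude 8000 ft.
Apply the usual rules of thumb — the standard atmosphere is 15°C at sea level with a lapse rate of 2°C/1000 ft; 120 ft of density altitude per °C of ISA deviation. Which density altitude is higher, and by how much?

Field Y by 2936 ft

Field X: ISA temp = 13.8°C, deviation +17.2°C, DA = 600 + 120 × 17.2 = 2664 ft.
Field Y: ISA temp = -1°C, deviation -20°C, DA = 8000 + 120 × (-20) = 5600 ft.
Field Y is higher by 5600 − 2664 = 2936 ft.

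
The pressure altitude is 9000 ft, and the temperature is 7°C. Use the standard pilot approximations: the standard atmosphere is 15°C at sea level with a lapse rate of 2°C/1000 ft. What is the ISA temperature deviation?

ISA temperature at 9000 ft = 15 − 2 × (9000/1000) = -3°C.
Deviation = OAT − ISA = 7 − (-3) = +10°C.

ISA+10°C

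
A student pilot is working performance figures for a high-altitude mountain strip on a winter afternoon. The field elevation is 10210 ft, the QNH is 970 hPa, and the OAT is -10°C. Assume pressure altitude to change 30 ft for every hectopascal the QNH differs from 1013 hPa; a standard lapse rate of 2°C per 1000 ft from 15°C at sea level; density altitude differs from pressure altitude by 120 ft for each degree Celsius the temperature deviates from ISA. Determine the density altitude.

Pressure altitude = 10210 + (1013 − 970) × 30 = 10210 + (+1290) = 11500 ft.
ISA temperature at 11500 ft = 15 − 2 × (11500/1000) = -8°C.
ISA deviation = -10 − (-8) = -2°C.
Density altitude = 11500 + 120 × (-2) = 11260 ft.

11260 ft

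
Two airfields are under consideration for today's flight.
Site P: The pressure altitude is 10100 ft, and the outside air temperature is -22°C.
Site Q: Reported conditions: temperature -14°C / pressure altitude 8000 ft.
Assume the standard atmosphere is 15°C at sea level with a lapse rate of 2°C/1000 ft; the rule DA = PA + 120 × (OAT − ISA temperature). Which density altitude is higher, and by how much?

Site P by 1644 ft

Site P: ISA temp = -5.2°C, deviation -16.8°C, DA = 10100 + 120 × (-16.8) = 8084 ft.
Site Q: ISA temp = -1°C, deviation -13°C, DA = 8000 + 120 × (-13) = 6440 ft.
Site P is higher by 8084 − 6440 = 1644 ft.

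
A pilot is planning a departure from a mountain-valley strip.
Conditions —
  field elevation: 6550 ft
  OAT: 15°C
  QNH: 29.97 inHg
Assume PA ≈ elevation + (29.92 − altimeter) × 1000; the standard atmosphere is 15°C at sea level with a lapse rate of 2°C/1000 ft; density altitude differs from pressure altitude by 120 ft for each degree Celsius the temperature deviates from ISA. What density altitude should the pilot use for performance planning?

Pressure altitude = 6550 + (29.92 − 29.97) × 1000 = 6550 + (-50) = 6500 ft.
ISA temperature at 6500 ft = 15 − 2 × (6500/1000) = 2°C.
ISA deviation = 15 − 2 = +13°C.
Density altitude = 6500 + 120 × (13) = 8060 ft.

8060 ft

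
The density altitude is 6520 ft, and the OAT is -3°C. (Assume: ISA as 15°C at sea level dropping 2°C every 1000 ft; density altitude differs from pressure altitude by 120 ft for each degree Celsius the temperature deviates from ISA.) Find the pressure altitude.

DA = PA + 120 × (OAT − (15 − 2·PA/1000)) = PA + 120·OAT − 1800 + 0.24·PA = 1.24·PA + 120·OAT − 1800.
So 1.24·PA = 6520 − 120 × (-3) + 1800 = 8680.
PA = 8680 / 1.24 = 7000 ft.

7000 ft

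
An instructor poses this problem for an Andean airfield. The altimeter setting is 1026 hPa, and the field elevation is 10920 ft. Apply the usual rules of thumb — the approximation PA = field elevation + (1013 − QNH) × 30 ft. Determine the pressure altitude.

10530 ft

Pressure correction = (1013 − 1026) × 30 = -390 ft.
Pressure altitude = 10920 + (-390) = 10530 ft.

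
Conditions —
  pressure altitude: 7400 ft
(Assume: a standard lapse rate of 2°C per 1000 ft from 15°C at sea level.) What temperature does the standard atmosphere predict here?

ISA temperature = 15 − 2 × (7400/1000) = 15 − 14.8 = 0.2°C.

0.2°C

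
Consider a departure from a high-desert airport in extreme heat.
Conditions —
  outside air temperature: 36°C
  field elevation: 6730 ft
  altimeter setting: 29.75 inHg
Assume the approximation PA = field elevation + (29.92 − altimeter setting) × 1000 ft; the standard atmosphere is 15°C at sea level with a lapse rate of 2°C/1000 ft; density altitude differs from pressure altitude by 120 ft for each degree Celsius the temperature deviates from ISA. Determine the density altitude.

11076 ft

Pressure altitude = 6730 + (29.92 − 29.75) × 1000 = 6730 + (+170) = 6900 ft.
ISA temperature at 6900 ft = 15 − 2 × (6900/1000) = 1.2°C.
ISA deviation = 36 − 1.2 = +34.8°C.
Density altitude = 6900 + 120 × (34.8) = 11076 ft.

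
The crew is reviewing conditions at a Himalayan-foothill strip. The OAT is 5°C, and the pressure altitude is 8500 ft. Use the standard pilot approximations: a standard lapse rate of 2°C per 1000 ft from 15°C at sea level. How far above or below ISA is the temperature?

ISA+7°C

ISA temperature at 8500 ft = 15 − 2 × (8500/1000) = -2°C.
Deviation = OAT − ISA = 5 − (-2) = +7°C.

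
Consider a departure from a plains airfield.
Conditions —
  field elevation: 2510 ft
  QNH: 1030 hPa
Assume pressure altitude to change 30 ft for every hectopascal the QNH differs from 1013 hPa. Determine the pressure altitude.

Pressure correction = (1013 − 1030) × 30 = -510 ft.
Pressure altitude = 2510 + (-510) = 2000 ft.

2000 ft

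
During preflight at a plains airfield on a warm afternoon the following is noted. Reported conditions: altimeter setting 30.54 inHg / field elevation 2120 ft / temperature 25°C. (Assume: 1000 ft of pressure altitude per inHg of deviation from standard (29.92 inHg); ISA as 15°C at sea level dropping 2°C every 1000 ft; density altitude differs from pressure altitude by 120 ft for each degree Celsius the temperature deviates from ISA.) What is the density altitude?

Pressure altitude = 2120 + (29.92 − 30.54) × 1000 = 2120 + (-620) = 1500 ft.
ISA temperature at 1500 ft = 15 − 2 × (1500/1000) = 12°C.
ISA deviation = 25 − 12 = +13°C.
Density altitude = 1500 + 120 × (13) = 3060 ft.

3060 ft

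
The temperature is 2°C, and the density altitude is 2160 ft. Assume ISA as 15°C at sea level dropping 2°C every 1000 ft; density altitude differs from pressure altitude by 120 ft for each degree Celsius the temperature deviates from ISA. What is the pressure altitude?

DA = PA + 120 × (OAT − (15 − 2·PA/1000)) = PA + 120·OAT − 1800 + 0.24·PA = 1.24·PA + 120·OAT − 1800.
So 1.24·PA = 2160 − 120 × 2 + 1800 = 3720.
PA = 3720 / 1.24 = 3000 ft.

3000 ft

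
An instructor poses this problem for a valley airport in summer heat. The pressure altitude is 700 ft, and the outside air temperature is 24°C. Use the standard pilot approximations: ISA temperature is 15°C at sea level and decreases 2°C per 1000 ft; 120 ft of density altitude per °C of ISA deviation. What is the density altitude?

ISA temperature at 700 ft = 15 − 2 × (700/1000) = 13.6°C.
ISA deviation = 24 − 13.6 = +10.4°C.
Density altitude = 700 + 120 × (10.4) = 700 + (+1248) = 1948 ft.

1948 ft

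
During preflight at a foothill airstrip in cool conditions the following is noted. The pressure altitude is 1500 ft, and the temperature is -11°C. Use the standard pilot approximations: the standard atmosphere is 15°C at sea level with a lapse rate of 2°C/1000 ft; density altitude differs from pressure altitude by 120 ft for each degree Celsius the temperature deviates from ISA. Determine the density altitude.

-1260 ft

ISA temperature at 1500 ft = 15 − 2 × (1500/1000) = 12°C.
ISA deviation = -11 − 12 = -23°C.
Density altitude = 1500 + 120 × (-23) = 1500 + (-2760) = -1260 ft.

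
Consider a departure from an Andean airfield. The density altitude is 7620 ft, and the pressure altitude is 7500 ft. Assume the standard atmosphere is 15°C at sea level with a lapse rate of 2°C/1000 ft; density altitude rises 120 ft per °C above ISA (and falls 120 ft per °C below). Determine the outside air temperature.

Density altitude − pressure altitude = 7620 − 7500 = +120 ft.
At 120 ft/°C that is an ISA deviation of 120/120 = +1°C.
ISA temperature at 7500 ft = 15 − 2 × (7500/1000) = 0°C.
OAT = ISA + deviation = 0 + (+1) = 1°C.

1°C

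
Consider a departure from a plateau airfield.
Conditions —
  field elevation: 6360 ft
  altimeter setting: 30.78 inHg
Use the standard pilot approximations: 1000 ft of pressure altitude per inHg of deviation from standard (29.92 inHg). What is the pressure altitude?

5500 ft

Pressure correction = (29.92 − 30.78) × 1000 = -860 ft.
Pressure altitude = 6360 + (-860) = 5500 ft.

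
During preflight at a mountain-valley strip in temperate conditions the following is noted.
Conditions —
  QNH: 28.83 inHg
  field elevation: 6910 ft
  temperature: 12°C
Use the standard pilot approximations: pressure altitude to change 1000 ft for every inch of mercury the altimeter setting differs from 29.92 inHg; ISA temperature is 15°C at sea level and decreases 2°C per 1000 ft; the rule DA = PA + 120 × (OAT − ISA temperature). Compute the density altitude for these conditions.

9560 ft

Pressure altitude = 6910 + (29.92 − 28.83) × 1000 = 6910 + (+1090) = 8000 ft.
ISA temperature at 8000 ft = 15 − 2 × (8000/1000) = -1°C.
ISA deviation = 12 − (-1) = +13°C.
Density altitude = 8000 + 120 × (13) = 9560 ft.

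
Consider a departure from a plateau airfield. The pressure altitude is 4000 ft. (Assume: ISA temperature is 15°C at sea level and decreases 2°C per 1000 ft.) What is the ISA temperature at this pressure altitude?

7°C

ISA temperature = 15 − 2 × (4000/1000) = 15 − 8 = 7°C.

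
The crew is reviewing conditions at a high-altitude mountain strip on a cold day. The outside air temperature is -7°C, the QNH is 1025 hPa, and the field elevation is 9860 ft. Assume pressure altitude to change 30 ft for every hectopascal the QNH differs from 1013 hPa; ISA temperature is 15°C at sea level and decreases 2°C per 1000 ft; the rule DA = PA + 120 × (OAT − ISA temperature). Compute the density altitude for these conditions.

9140 ft

Pressure altitude = 9860 + (1013 − 1025) × 30 = 9860 + (-360) = 9500 ft.
ISA temperature at 9500 ft = 15 − 2 × (9500/1000) = -4°C.
ISA deviation = -7 − (-4) = -3°C.
Density altitude = 9500 + 120 × (-3) = 9140 ft.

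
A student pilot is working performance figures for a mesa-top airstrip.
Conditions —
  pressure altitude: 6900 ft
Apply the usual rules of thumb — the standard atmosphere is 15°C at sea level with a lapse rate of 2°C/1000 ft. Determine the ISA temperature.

1.2°C

ISA temperature = 15 − 2 × (6900/1000) = 15 − 13.8 = 1.2°C.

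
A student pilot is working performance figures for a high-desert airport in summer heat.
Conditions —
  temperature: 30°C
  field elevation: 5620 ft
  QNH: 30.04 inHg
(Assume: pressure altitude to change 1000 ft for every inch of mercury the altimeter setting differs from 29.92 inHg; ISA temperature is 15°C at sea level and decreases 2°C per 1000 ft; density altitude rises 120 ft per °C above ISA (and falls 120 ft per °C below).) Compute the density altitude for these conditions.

8620 ft

Pressure altitude = 5620 + (29.92 − 30.04) × 1000 = 5620 + (-120) = 5500 ft.
ISA temperature at 5500 ft = 15 − 2 × (5500/1000) = 4°C.
ISA deviation = 30 − 4 = +26°C.
Density altitude = 5500 + 120 × (26) = 8620 ft.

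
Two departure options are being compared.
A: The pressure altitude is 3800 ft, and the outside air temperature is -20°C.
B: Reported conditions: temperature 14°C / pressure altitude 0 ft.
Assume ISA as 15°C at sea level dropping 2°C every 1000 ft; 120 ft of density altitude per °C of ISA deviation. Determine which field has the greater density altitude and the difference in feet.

A: ISA temp = 7.4°C, deviation -27.4°C, DA = 3800 + 120 × (-27.4) = 512 ft.
B: ISA temp = 15°C, deviation -1°C, DA = 0 + 120 × (-1) = -120 ft.
A is higher by 512 − (-120) = 632 ft.

A by 632 ft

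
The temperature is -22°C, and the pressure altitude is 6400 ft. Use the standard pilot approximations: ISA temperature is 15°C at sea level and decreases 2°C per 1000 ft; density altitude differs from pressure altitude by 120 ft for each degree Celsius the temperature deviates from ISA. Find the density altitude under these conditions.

3496 ft

ISA temperature at 6400 ft = 15 − 2 × (6400/1000) = 2.2°C.
ISA deviation = -22 − 2.2 = -24.2°C.
Density altitude = 6400 + 120 × (-24.2) = 6400 + (-2904) = 3496 ft.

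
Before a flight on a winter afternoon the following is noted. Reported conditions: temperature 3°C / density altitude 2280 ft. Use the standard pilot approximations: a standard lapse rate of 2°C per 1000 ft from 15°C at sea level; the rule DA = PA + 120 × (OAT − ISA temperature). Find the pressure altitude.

DA = PA + 120 × (OAT − (15 − 2·PA/1000)) = PA + 120·OAT − 1800 + 0.24·PA = 1.24·PA + 120·OAT − 1800.
So 1.24·PA = 2280 − 120 × 3 + 1800 = 3720.
PA = 3720 / 1.24 = 3000 ft.

3000 ft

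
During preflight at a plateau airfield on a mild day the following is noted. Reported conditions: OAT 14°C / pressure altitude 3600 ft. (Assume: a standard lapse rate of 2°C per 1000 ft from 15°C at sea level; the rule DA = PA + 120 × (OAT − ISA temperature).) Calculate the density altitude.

4344 ft

ISA temperature at 3600 ft = 15 − 2 × (3600/1000) = 7.8°C.
ISA deviation = 14 − 7.8 = +6.2°C.
Density altitude = 3600 + 120 × (6.2) = 3600 + (+744) = 4344 ft.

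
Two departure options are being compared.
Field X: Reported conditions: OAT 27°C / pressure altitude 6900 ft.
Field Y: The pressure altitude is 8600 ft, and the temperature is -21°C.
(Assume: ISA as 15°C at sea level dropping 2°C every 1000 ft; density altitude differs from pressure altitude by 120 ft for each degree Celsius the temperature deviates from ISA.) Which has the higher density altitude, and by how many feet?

Field X by 3652 ft

Field X: ISA temp = 1.2°C, deviation +25.8°C, DA = 6900 + 120 × 25.8 = 9996 ft.
Field Y: ISA temp = -2.2°C, deviation -18.8°C, DA = 8600 + 120 × (-18.8) = 6344 ft.
Field X is higher by 9996 − 6344 = 3652 ft.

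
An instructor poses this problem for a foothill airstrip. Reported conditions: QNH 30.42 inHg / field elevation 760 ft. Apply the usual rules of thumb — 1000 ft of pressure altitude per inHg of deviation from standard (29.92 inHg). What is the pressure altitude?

260 ft

Pressure correction = (29.92 − 30.42) × 1000 = -500 ft.
Pressure altitude = 760 + (-500) = 260 ft.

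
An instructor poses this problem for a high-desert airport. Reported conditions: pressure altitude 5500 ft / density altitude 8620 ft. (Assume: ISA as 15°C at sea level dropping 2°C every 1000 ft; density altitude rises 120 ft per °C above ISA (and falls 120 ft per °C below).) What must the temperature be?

Density altitude − pressure altitude = 8620 − 5500 = +3120 ft.
At 120 ft/°C that is an ISA deviation of 3120/120 = +26°C.
ISA temperature at 5500 ft = 15 − 2 × (5500/1000) = 4°C.
OAT = ISA + deviation = 4 + (+26) = 30°C.

30°C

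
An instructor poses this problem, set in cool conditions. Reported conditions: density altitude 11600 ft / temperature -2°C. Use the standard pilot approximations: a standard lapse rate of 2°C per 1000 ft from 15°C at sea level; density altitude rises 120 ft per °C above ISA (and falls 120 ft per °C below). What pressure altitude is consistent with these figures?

DA = PA + 120 × (OAT − (15 − 2·PA/1000)) = PA + 120·OAT − 1800 + 0.24·PA = 1.24·PA + 120·OAT − 1800.
So 1.24·PA = 11600 − 120 × (-2) + 1800 = 13640.
PA = 13640 / 1.24 = 11000 ft.

11000 ft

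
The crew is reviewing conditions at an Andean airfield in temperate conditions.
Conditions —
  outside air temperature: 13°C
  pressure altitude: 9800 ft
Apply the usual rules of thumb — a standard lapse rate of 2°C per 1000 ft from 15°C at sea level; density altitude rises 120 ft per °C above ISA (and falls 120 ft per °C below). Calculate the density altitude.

11912 ft

ISA temperature at 9800 ft = 15 − 2 × (9800/1000) = -4.6°C.
ISA deviation = 13 − (-4.6) = +17.6°C.
Density altitude = 9800 + 120 × (17.6) = 9800 + (+2112) = 11912 ft.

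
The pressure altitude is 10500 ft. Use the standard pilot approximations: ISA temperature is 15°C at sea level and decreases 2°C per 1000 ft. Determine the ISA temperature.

ISA temperature = 15 − 2 × (10500/1000) = 15 − 21 = -6°C.

-6°C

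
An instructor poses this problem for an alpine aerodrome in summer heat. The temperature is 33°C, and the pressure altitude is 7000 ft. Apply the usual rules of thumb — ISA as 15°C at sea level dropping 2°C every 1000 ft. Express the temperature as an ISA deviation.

ISA+32°C

ISA temperature at 7000 ft = 15 − 2 × (7000/1000) = 1°C.
Deviation = OAT − ISA = 33 − 1 = +32°C.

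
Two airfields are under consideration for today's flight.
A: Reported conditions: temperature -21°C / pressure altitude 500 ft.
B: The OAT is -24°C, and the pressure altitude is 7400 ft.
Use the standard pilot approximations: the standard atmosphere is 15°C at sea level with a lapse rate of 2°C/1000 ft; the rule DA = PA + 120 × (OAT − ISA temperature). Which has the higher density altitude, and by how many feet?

B by 8196 ft

A: ISA temp = 14°C, deviation -35°C, DA = 500 + 120 × (-35) = -3700 ft.
B: ISA temp = 0.2°C, deviation -24.2°C, DA = 7400 + 120 × (-24.2) = 4496 ft.
B is higher by 4496 − (-3700) = 8196 ft.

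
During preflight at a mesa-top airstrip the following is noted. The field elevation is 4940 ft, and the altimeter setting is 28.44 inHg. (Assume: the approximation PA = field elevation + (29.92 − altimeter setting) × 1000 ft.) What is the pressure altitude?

Pressure correction = (29.92 − 28.44) × 1000 = +1480 ft.
Pressure altitude = 4940 + (+1480) = 6420 ft.

6420 ft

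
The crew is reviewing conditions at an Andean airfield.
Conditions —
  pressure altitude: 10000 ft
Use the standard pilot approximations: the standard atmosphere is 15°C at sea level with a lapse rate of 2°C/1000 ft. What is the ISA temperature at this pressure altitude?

ISA temperature = 15 − 2 × (10000/1000) = 15 − 20 = -5°C.

-5°C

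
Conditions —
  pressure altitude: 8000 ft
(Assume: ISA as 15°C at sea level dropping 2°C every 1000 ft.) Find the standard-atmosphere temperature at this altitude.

ISA temperature = 15 − 2 × (8000/1000) = 15 − 16 = -1°C.

-1°C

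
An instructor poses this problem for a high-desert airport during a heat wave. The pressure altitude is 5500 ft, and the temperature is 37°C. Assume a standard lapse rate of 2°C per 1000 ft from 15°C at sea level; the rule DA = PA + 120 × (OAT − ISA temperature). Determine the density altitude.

9460 ft

ISA temperature at 5500 ft = 15 − 2 × (5500/1000) = 4°C.
ISA deviation = 37 − 4 = +33°C.
Density altitude = 5500 + 120 × (33) = 5500 + (+3960) = 9460 ft.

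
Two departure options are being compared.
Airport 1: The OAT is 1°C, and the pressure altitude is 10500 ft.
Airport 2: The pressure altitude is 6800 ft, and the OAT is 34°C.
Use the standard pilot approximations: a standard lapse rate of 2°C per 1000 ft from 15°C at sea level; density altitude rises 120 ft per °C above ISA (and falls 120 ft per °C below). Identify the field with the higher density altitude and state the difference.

Airport 1: ISA temp = -6°C, deviation +7°C, DA = 10500 + 120 × 7 = 11340 ft.
Airport 2: ISA temp = 1.4°C, deviation +32.6°C, DA = 6800 + 120 × 32.6 = 10712 ft.
Airport 1 is higher by 11340 − 10712 = 628 ft.

Airport 1 by 628 ft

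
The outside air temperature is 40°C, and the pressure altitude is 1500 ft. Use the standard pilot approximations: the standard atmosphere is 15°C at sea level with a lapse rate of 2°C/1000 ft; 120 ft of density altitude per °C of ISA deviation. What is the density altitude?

4860 ft

ISA temperature at 1500 ft = 15 − 2 × (1500/1000) = 12°C.
ISA deviation = 40 − 12 = +28°C.
Density altitude = 1500 + 120 × (28) = 1500 + (+3360) = 4860 ft.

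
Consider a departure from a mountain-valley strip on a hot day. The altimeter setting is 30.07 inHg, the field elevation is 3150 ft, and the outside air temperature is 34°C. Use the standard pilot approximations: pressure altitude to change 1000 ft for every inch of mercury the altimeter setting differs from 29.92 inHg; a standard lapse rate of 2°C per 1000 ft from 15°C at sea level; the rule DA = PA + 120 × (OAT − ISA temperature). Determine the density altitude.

6000 ft

Pressure altitude = 3150 + (29.92 − 30.07) × 1000 = 3150 + (-150) = 3000 ft.
ISA temperature at 3000 ft = 15 − 2 × (3000/1000) = 9°C.
ISA deviation = 34 − 9 = +25°C.
Density altitude = 3000 + 120 × (25) = 6000 ft.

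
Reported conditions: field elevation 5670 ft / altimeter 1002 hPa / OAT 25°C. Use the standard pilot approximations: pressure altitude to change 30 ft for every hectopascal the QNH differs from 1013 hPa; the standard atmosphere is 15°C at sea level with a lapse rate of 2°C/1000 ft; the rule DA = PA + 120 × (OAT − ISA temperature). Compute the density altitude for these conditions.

8640 ft

Pressure altitude = 5670 + (1013 − 1002) × 30 = 5670 + (+330) = 6000 ft.
ISA temperature at 6000 ft = 15 − 2 × (6000/1000) = 3°C.
ISA deviation = 25 − 3 = +22°C.
Density altitude = 6000 + 120 × (22) = 8640 ft.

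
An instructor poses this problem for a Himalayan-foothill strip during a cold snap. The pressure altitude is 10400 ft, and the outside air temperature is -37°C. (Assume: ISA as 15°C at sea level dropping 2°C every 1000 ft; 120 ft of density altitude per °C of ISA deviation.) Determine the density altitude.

ISA temperature at 10400 ft = 15 − 2 × (10400/1000) = -5.8°C.
ISA deviation = -37 − (-5.8) = -31.2°C.
Density altitude = 10400 + 120 × (-31.2) = 10400 + (-3744) = 6656 ft.

6656 ft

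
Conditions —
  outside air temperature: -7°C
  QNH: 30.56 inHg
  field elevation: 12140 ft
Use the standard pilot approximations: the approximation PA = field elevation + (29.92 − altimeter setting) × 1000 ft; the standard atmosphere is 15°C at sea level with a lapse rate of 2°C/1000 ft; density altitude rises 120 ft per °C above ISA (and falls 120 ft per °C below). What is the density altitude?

11620 ft

Pressure altitude = 12140 + (29.92 − 30.56) × 1000 = 12140 + (-640) = 11500 ft.
ISA temperature at 11500 ft = 15 − 2 × (11500/1000) = -8°C.
ISA deviation = -7 − (-8) = +1°C.
Density altitude = 11500 + 120 × (1) = 11620 ft.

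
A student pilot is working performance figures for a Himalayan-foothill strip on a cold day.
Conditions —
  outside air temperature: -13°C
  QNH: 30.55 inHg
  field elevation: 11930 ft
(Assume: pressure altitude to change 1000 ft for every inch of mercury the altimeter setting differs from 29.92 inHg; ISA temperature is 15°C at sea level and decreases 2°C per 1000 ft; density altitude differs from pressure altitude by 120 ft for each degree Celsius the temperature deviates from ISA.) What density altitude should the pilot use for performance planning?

Pressure altitude = 11930 + (29.92 − 30.55) × 1000 = 11930 + (-630) = 11300 ft.
ISA temperature at 11300 ft = 15 − 2 × (11300/1000) = -7.6°C.
ISA deviation = -13 − (-7.6) = -5.4°C.
Density altitude = 11300 + 120 × (-5.4) = 10652 ft.

10652 ft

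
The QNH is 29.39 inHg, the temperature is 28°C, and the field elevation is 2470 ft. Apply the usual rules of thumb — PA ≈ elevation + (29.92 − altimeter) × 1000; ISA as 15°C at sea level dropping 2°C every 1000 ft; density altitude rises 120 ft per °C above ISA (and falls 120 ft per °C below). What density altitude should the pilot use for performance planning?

5280 ft

Pressure altitude = 2470 + (29.92 − 29.39) × 1000 = 2470 + (+530) = 3000 ft.
ISA temperature at 3000 ft = 15 − 2 × (3000/1000) = 9°C.
ISA deviation = 28 − 9 = +19°C.
Density altitude = 3000 + 120 × (19) = 5280 ft.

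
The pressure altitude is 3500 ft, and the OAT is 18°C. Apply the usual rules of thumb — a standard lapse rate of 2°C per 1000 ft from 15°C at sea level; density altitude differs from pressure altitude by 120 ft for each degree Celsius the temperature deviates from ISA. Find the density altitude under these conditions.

ISA temperature at 3500 ft = 15 − 2 × (3500/1000) = 8°C.
ISA deviation = 18 − 8 = +10°C.
Density altitude = 3500 + 120 × (10) = 3500 + (+1200) = 4700 ft.

4700 ft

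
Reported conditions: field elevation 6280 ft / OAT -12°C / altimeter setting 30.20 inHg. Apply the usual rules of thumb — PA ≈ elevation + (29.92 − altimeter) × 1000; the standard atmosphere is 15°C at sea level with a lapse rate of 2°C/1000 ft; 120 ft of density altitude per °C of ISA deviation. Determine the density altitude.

Pressure altitude = 6280 + (29.92 − 30.20) × 1000 = 6280 + (-280) = 6000 ft.
ISA temperature at 6000 ft = 15 − 2 × (6000/1000) = 3°C.
ISA deviation = -12 − 3 = -15°C.
Density altitude = 6000 + 120 × (-15) = 4200 ft.

4200 ft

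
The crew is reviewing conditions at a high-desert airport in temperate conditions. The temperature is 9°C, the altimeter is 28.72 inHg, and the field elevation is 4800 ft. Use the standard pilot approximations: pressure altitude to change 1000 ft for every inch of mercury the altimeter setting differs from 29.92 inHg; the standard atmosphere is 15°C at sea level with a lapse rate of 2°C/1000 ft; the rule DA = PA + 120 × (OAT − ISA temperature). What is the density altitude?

Pressure altitude = 4800 + (29.92 − 28.72) × 1000 = 4800 + (+1200) = 6000 ft.
ISA temperature at 6000 ft = 15 − 2 × (6000/1000) = 3°C.
ISA deviation = 9 − 3 = +6°C.
Density altitude = 6000 + 120 × (6) = 6720 ft.

6720 ft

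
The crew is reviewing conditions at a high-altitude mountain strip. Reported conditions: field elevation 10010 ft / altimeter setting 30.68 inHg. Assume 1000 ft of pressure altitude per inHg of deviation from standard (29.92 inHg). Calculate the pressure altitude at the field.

Pressure correction = (29.92 − 30.68) × 1000 = -760 ft.
Pressure altitude = 10010 + (-760) = 9250 ft.

9250 ft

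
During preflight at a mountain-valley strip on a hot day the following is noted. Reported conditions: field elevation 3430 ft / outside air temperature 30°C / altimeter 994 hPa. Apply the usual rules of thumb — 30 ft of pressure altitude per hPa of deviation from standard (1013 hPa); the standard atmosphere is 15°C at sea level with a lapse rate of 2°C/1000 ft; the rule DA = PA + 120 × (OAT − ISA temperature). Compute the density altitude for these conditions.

Pressure altitude = 3430 + (1013 − 994) × 30 = 3430 + (+570) = 4000 ft.
ISA temperature at 4000 ft = 15 − 2 × (4000/1000) = 7°C.
ISA deviation = 30 − 7 = +23°C.
Density altitude = 4000 + 120 × (23) = 6760 ft.

6760 ft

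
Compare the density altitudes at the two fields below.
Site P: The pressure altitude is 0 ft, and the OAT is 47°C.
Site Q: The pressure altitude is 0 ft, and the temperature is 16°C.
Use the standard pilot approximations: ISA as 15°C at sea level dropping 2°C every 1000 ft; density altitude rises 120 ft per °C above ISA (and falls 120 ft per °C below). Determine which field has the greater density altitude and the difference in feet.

Site P by 3720 ft

Site P: ISA temp = 15°C, deviation +32°C, DA = 0 + 120 × 32 = 3840 ft.
Site Q: ISA temp = 15°C, deviation +1°C, DA = 0 + 120 × 1 = 120 ft.
Site P is higher by 3840 − 120 = 3720 ft.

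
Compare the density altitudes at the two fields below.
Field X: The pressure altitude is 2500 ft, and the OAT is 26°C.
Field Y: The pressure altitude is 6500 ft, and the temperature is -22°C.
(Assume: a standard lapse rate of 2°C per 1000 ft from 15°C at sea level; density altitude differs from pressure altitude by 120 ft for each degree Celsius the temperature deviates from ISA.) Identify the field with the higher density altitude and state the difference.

Field X: ISA temp = 10°C, deviation +16°C, DA = 2500 + 120 × 16 = 4420 ft.
Field Y: ISA temp = 2°C, deviation -24°C, DA = 6500 + 120 × (-24) = 3620 ft.
Field X is higher by 4420 − 3620 = 800 ft.

Field X by 800 ft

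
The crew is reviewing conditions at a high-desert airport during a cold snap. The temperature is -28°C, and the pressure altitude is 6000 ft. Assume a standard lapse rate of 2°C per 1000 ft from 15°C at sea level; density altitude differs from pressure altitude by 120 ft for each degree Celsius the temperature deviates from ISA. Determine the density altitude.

2280 ft

ISA temperature at 6000 ft = 15 − 2 × (6000/1000) = 3°C.
ISA deviation = -28 − 3 = -31°C.
Density altitude = 6000 + 120 × (-31) = 6000 + (-3720) = 2280 ft.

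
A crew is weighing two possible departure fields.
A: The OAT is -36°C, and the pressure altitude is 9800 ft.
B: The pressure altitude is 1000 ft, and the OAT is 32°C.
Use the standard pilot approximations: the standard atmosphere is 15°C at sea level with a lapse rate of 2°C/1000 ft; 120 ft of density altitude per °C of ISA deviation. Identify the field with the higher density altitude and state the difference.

A: ISA temp = -4.6°C, deviation -31.4°C, DA = 9800 + 120 × (-31.4) = 6032 ft.
B: ISA temp = 13°C, deviation +19°C, DA = 1000 + 120 × 19 = 3280 ft.
A is higher by 6032 − 3280 = 2752 ft.

A by 2752 ft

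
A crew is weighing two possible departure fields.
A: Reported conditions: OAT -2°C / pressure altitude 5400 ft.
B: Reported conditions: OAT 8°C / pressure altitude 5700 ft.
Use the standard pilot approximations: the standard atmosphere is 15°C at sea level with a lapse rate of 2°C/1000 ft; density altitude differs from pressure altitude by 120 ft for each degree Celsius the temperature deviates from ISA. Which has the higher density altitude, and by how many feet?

B by 1572 ft

A: ISA temp = 4.2°C, deviation -6.2°C, DA = 5400 + 120 × (-6.2) = 4656 ft.
B: ISA temp = 3.6°C, deviation +4.4°C, DA = 5700 + 120 × 4.4 = 6228 ft.
B is higher by 6228 − 4656 = 1572 ft.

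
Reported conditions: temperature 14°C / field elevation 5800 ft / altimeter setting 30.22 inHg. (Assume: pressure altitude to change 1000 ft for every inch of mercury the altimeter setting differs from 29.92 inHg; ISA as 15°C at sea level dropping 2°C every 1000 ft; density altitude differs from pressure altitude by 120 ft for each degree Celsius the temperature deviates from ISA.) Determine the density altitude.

Pressure altitude = 5800 + (29.92 − 30.22) × 1000 = 5800 + (-300) = 5500 ft.
ISA temperature at 5500 ft = 15 − 2 × (5500/1000) = 4°C.
ISA deviation = 14 − 4 = +10°C.
Density altitude = 5500 + 120 × (10) = 6700 ft.

6700 ft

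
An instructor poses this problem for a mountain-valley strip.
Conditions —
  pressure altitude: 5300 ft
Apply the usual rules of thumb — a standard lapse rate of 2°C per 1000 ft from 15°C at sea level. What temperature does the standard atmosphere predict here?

ISA temperature = 15 − 2 × (5300/1000) = 15 − 10.6 = 4.4°C.

4.4°C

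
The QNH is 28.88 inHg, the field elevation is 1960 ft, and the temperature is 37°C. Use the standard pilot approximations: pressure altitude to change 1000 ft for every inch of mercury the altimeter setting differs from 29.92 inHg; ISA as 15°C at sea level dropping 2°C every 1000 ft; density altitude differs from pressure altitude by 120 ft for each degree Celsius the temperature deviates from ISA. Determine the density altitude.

Pressure altitude = 1960 + (29.92 − 28.88) × 1000 = 1960 + (+1040) = 3000 ft.
ISA temperature at 3000 ft = 15 − 2 × (3000/1000) = 9°C.
ISA deviation = 37 − 9 = +28°C.
Density altitude = 3000 + 120 × (28) = 6360 ft.

6360 ft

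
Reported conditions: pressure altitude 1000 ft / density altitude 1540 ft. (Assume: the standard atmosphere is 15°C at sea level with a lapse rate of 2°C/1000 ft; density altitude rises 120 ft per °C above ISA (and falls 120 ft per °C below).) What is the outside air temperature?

17.5°C

Density altitude − pressure altitude = 1540 − 1000 = +540 ft.
At 120 ft/°C that is an ISA deviation of 540/120 = +4.5°C.
ISA temperature at 1000 ft = 15 − 2 × (1000/1000) = 13°C.
OAT = ISA + deviation = 13 + (+4.5) = 17.5°C.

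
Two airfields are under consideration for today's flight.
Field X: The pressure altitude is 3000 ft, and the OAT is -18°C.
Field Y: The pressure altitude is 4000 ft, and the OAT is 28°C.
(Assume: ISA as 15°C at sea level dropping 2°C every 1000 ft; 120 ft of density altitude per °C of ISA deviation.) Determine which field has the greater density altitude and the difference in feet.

Field Y by 6760 ft

Field X: ISA temp = 9°C, deviation -27°C, DA = 3000 + 120 × (-27) = -240 ft.
Field Y: ISA temp = 7°C, deviation +21°C, DA = 4000 + 120 × 21 = 6520 ft.
Field Y is higher by 6520 − (-240) = 6760 ft.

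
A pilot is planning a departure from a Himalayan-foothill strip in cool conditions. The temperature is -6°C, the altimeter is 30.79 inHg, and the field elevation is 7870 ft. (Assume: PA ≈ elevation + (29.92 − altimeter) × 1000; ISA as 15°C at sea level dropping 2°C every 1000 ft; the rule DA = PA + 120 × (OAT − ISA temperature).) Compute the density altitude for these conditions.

Pressure altitude = 7870 + (29.92 − 30.79) × 1000 = 7870 + (-870) = 7000 ft.
ISA temperature at 7000 ft = 15 − 2 × (7000/1000) = 1°C.
ISA deviation = -6 − 1 = -7°C.
Density altitude = 7000 + 120 × (-7) = 6160 ft.

6160 ft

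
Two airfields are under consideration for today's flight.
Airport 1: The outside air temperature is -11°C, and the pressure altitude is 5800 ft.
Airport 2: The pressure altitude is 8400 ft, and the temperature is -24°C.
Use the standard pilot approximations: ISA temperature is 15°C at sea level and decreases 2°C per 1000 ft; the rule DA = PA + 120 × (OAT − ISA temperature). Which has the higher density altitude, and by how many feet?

Airport 1: ISA temp = 3.4°C, deviation -14.4°C, DA = 5800 + 120 × (-14.4) = 4072 ft.
Airport 2: ISA temp = -1.8°C, deviation -22.2°C, DA = 8400 + 120 × (-22.2) = 5736 ft.
Airport 2 is higher by 5736 − 4072 = 1664 ft.

Airport 2 by 1664 ft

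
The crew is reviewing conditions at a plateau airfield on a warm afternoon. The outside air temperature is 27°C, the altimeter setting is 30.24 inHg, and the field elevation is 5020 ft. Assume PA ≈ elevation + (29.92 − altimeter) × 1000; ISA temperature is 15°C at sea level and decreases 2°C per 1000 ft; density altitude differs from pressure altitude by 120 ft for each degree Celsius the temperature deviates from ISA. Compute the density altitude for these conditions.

7268 ft

Pressure altitude = 5020 + (29.92 − 30.24) × 1000 = 5020 + (-320) = 4700 ft.
ISA temperature at 4700 ft = 15 − 2 × (4700/1000) = 5.6°C.
ISA deviation = 27 − 5.6 = +21.4°C.
Density altitude = 4700 + 120 × (21.4) = 7268 ft.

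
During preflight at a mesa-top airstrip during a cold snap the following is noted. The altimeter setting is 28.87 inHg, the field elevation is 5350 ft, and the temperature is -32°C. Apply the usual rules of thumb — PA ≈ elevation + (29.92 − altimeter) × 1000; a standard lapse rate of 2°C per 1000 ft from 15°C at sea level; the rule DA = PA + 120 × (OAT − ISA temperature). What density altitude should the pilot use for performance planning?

Pressure altitude = 5350 + (29.92 − 28.87) × 1000 = 5350 + (+1050) = 6400 ft.
ISA temperature at 6400 ft = 15 − 2 × (6400/1000) = 2.2°C.
ISA deviation = -32 − 2.2 = -34.2°C.
Density altitude = 6400 + 120 × (-34.2) = 2296 ft.

2296 ft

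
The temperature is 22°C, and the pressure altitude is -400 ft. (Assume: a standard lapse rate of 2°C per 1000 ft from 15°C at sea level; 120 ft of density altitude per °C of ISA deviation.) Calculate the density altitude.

ISA temperature at -400 ft = 15 − 2 × (-400/1000) = 15.8°C.
ISA deviation = 22 − 15.8 = +6.2°C.
Density altitude = -400 + 120 × (6.2) = -400 + (+744) = 344 ft.

344 ft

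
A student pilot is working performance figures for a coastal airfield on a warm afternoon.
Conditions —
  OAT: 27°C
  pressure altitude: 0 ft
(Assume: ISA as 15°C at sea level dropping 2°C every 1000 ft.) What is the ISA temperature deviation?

ISA temperature at 0 ft = 15 − 2 × (0/1000) = 15°C.
Deviation = OAT − ISA = 27 − 15 = +12°C.

ISA+12°C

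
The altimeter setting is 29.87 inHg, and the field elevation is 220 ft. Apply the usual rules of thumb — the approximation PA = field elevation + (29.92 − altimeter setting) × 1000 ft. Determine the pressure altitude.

270 ft

Pressure correction = (29.92 − 29.87) × 1000 = +50 ft.
Pressure altitude = 220 + (+50) = 270 ft.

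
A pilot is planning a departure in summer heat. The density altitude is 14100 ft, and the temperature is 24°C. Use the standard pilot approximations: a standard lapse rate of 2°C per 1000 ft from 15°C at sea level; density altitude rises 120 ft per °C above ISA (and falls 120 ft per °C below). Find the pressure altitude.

DA = PA + 120 × (OAT − (15 − 2·PA/1000)) = PA + 120·OAT − 1800 + 0.24·PA = 1.24·PA + 120·OAT − 1800.
So 1.24·PA = 14100 − 120 × 24 + 1800 = 13020.
PA = 13020 / 1.24 = 10500 ft.

10500 ft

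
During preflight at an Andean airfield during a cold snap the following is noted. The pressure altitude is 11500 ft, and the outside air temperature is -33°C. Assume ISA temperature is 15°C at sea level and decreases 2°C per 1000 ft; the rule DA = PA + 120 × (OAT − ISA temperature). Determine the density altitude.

8500 ft

ISA temperature at 11500 ft = 15 − 2 × (11500/1000) = -8°C.
ISA deviation = -33 − (-8) = -25°C.
Density altitude = 11500 + 120 × (-25) = 11500 + (-3000) = 8500 ft.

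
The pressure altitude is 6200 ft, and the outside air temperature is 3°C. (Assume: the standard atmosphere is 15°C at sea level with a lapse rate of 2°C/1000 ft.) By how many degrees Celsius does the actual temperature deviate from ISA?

ISA+0.4°C

ISA temperature at 6200 ft = 15 − 2 × (6200/1000) = 2.6°C.
Deviation = OAT − ISA = 3 − 2.6 = +0.4°C.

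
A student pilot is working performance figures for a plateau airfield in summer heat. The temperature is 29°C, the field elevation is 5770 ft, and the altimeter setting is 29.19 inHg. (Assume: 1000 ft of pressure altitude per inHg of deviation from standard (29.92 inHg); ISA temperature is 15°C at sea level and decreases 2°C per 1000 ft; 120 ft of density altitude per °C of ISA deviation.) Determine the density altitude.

9740 ft

Pressure altitude = 5770 + (29.92 − 29.19) × 1000 = 5770 + (+730) = 6500 ft.
ISA temperature at 6500 ft = 15 − 2 × (6500/1000) = 2°C.
ISA deviation = 29 − 2 = +27°C.
Density altitude = 6500 + 120 × (27) = 9740 ft.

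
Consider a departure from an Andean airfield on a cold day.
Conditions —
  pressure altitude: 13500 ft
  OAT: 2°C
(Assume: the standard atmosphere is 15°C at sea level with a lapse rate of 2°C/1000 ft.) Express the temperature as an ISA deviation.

ISA temperature at 13500 ft = 15 − 2 × (13500/1000) = -12°C.
Deviation = OAT − ISA = 2 − (-12) = +14°C.

ISA+14°C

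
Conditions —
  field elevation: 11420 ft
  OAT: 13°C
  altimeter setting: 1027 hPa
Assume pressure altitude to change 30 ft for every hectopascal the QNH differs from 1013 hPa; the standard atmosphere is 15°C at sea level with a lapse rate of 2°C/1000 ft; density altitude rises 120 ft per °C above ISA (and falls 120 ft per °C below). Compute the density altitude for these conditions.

Pressure altitude = 11420 + (1013 − 1027) × 30 = 11420 + (-420) = 11000 ft.
ISA temperature at 11000 ft = 15 − 2 × (11000/1000) = -7°C.
ISA deviation = 13 − (-7) = +20°C.
Density altitude = 11000 + 120 × (20) = 13400 ft.

13400 ft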